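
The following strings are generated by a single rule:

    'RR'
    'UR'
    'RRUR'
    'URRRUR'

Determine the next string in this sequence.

RRURURRRUR

Each term (from the third on) is the two preceding terms concatenated in order: term 3 = RR·UR = RRUR.
So term 5 is RRUR·URRRUR.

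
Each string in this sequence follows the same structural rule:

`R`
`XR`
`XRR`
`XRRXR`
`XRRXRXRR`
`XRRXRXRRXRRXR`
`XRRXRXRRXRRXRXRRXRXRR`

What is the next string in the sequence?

From term 3 onward, concatenate the last term with the second-to-last: XR·R = XRR, XRR·XR = XRRXR, …
Continuing: XRRXRXRRXRRXRXRRXRXRR · XRRXRXRRXRRXR gives term 8.

XRRXRXRRXRRXRXRRXRXRRXRRXRXRRXRRXR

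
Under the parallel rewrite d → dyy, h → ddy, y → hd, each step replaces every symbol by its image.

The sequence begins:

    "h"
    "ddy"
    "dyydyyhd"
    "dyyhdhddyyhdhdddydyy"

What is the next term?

φ(dyyhdhddyyhdhdddydyy) expands symbol-by-symbol to dyy hd hd ddy dyy ddy dyy dyy hd hd ddy dyy ddy dyy dyy dyy hd dyy hd hd; joining the 20 pieces gives the next term.

dyyhdhdddydyyddydyydyyhdhdddydyyddydyydyydyyhddyyhdhd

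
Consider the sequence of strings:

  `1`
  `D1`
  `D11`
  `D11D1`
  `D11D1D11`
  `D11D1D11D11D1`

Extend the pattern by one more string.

D11D1D11D11D1D11D1D11

Each term (from the third on) is the previous term followed by the one before it: term 3 = D1·1 = D11.
The next term joins D11D1D11D11D1 and D11D1D11.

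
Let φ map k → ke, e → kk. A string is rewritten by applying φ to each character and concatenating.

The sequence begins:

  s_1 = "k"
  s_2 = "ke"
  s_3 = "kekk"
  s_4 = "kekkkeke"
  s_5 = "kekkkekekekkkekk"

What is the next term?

Rewriting the 16 symbols of kekkkekekekkkekk one by one yields ke kk ke ke ke kk ke kk ke kk ke ke ke kk ke ke; concatenated:

kekkkekekekkkekkkekkkekekekkkeke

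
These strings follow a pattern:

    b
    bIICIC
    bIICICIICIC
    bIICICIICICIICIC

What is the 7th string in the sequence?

bIICICIICICIICICIICICIICICIICIC

Each term is the previous one with IICIC appended.
From bIICICIICICIICIC, 3 further steps: bIICICIICICIICIC → bIICICIICICIICICIICIC → bIICICIICICIICICIICICIICIC → (answer).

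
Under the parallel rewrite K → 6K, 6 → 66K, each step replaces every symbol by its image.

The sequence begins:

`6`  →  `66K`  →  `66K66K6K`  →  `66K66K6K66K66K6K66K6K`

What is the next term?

66K66K6K66K66K6K66K6K66K66K6K66K66K6K66K6K66K66K6K66K6K

Replace each of the 21 characters of 66K66K6K66K66K6K66K6K in place — 66K 66K 6K 66K 66K 6K 66K 6K 66K 66K 6K 66K 66K 6K 66K 6K 66K 66K 6K 66K 6K — and concatenate.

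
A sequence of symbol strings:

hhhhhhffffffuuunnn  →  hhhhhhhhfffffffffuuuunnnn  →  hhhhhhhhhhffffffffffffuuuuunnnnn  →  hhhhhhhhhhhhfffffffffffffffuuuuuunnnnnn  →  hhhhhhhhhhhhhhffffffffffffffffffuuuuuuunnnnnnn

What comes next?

Reading off run lengths: h runs 6, 8, 10, 12, 14; f runs 6, 9, 12, 15, 18; u runs 3, 4, 5, 6, 7; n runs 3, 4, 5, 6, 7 — each is linear in n, where the shown terms are n = 2, 3, 4, 5, 6.
Setting n = 7 gives 16, 21, 8, 8 characters in each block.

hhhhhhhhhhhhhhhhfffffffffffffffffffffuuuuuuuunnnnnnnn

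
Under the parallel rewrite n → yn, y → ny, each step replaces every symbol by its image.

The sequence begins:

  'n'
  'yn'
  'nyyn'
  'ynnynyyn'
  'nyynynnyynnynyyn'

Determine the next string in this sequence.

Rewriting the 16 symbols of nyynynnyynnynyyn one by one yields yn ny ny yn ny yn yn ny ny yn yn ny yn ny ny yn; concatenated:

ynnynyynnyynynnynyynynnyynnynyyn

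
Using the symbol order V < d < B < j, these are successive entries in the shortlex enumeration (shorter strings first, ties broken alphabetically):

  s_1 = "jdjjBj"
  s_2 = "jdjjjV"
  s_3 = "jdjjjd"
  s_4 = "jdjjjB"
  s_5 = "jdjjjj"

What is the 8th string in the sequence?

Stepping forward 3 times from jdjjjj: jdjjjj → jBVVVV → jBVVVd, then the target.

jBVVVB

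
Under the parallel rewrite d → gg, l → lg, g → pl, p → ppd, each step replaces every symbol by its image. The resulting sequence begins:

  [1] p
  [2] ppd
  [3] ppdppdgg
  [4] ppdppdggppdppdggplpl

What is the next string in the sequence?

Replace each of the 20 characters of ppdppdggppdppdggplpl in place — ppd ppd gg ppd ppd gg pl pl ppd ppd gg ppd ppd gg pl pl ppd lg ppd lg — and concatenate.

ppdppdggppdppdggplplppdppdggppdppdggplplppdlgppdlg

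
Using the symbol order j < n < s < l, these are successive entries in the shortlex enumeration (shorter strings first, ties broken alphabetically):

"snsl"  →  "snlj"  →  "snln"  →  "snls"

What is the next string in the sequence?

Treat snls as a base-4 numeral over the given alphabet and add one, carrying through any trailing l's.

snll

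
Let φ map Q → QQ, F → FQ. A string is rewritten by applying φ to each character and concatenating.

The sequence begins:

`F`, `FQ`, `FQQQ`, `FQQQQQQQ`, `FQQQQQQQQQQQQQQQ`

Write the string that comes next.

FQQQQQQQQQQQQQQQQQQQQQQQQQQQQQQQ

φ(FQQQQQQQQQQQQQQQ) expands symbol-by-symbol to FQ QQ QQ QQ QQ QQ QQ QQ QQ QQ QQ QQ QQ QQ QQ QQ; joining the 16 pieces gives the next term.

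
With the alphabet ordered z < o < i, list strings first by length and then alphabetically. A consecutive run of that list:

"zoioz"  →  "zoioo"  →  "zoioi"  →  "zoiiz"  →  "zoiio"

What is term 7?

Stepping forward 2 times from zoiio: zoiio → zoiii, then the target.

zizzz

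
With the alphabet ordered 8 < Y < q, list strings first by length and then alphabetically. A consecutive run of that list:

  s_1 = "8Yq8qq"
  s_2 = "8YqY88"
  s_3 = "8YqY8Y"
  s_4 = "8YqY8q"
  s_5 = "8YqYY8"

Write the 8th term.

8YqYq8

Advancing 3 positions from 8YqYY8 through 8YqYY8 → 8YqYYY → 8YqYYq reaches term 8.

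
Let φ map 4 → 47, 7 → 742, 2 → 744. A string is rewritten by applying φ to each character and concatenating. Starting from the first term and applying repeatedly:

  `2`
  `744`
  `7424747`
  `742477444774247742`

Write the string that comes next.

7424774447742742474747742742477444774274247744

Applying the rule to each of the 18 symbols of 742477444774247742 gives the pieces 742 47 744 47 742 742 47 47 47 742 742 47 744 47 742 742 47 744, which concatenate to the answer.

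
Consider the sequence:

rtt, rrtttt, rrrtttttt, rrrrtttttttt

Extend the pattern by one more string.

Term n consists of n r's, followed by 2n t's (n = 1, 2, …).
For the next term, n = 5, so the run lengths are 5, 10.

rrrrrtttttttttt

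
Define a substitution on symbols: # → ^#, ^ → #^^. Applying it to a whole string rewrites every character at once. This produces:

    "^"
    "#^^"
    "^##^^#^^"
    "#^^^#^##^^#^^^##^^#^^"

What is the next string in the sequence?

^##^^#^^#^^^##^^^#^##^^#^^^##^^#^^#^^^#^##^^#^^^##^^#^^

Replace each of the 21 characters of #^^^#^##^^#^^^##^^#^^ in place — ^# #^^ #^^ #^^ ^# #^^ ^# ^# #^^ #^^ ^# #^^ #^^ #^^ ^# ^# #^^ #^^ ^# #^^ #^^ — and concatenate.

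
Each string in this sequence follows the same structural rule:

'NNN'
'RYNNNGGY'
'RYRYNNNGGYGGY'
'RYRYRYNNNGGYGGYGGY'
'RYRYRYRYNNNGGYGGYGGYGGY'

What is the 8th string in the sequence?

RYRYRYRYRYRYRYNNNGGYGGYGGYGGYGGYGGYGGY

Every step adds RY to the front and GGY to the end of the previous string.
From RYRYRYRYNNNGGYGGYGGYGGY, 3 further steps: RYRYRYRYNNNGGYGGYGGYGGY → RYRYRYRYRYNNNGGYGGYGGYGGYGGY → RYRYRYRYRYRYNNNGGYGGYGGYGGYGGYGGY → (answer).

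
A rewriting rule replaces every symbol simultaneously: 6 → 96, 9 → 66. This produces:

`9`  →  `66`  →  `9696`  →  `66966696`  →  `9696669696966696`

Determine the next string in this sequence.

Applying the rule to each of the 16 symbols of 9696669696966696 gives the pieces 66 96 66 96 96 96 66 96 66 96 66 96 96 96 66 96, which concatenate to the answer.

66966696969666966696669696966696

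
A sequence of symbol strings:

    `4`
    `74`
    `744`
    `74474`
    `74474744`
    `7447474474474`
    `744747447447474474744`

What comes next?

This is a Fibonacci-style word recurrence s(k) = s(k−1)·s(k−2): e.g. 74·4 = 744.
So term 8 is 744747447447474474744·7447474474474.

7447474474474744747447447474474474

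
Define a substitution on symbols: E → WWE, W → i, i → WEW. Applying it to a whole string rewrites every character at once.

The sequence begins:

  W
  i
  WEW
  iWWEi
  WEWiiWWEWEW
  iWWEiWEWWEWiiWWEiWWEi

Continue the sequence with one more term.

WEWiiWWEWEWiWWEiiWWEiWEWWEWiiWWEWEWiiWWEWEW

Replace each of the 21 characters of iWWEiWEWWEWiiWWEiWWEi in place — WEW i i WWE WEW i WWE i i WWE i WEW WEW i i WWE WEW i i WWE WEW — and concatenate.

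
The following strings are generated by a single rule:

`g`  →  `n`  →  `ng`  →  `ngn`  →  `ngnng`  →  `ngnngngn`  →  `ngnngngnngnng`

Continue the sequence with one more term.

This is a Fibonacci-style word recurrence s(k) = s(k−1)·s(k−2): e.g. n·g = ng.
Continuing: ngnngngnngnng · ngnngngn gives term 8.

ngnngngnngnngngnngngn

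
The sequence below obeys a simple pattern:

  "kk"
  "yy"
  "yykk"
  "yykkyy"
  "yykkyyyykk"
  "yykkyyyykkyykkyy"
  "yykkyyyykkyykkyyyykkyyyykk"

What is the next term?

This is a Fibonacci-style word recurrence s(k) = s(k−1)·s(k−2): e.g. yy·kk = yykk.
The next term joins yykkyyyykkyykkyyyykkyyyykk and yykkyyyykkyykkyy.

yykkyyyykkyykkyyyykkyyyykkyykkyyyykkyykkyy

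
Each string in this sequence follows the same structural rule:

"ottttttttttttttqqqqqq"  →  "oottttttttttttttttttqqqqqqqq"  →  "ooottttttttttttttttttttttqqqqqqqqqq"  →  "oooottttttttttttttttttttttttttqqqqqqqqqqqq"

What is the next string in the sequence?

Term n consists of n-2 o's, followed by 4n+2 t's, followed by 2n q's, where the shown terms are n = 3, 4, 5, 6.
At n = 7 the blocks have lengths 5, 30, 14.

ooooottttttttttttttttttttttttttttttqqqqqqqqqqqqqq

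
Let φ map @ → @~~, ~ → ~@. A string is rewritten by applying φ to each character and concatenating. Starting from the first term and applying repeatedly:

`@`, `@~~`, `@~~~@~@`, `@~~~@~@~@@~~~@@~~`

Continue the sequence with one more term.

φ(@~~~@~@~@@~~~@@~~) expands symbol-by-symbol to @~~ ~@ ~@ ~@ @~~ ~@ @~~ ~@ @~~ @~~ ~@ ~@ ~@ @~~ @~~ ~@ ~@; joining the 17 pieces gives the next term.

@~~~@~@~@@~~~@@~~~@@~~@~~~@~@~@@~~@~~~@~@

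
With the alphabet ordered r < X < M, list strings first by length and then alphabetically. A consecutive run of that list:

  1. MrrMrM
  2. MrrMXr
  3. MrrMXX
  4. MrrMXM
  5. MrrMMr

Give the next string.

MrrMMX

Find the rightmost character of MrrMMr below M, bump it to the next letter, and reset everything to its right to r.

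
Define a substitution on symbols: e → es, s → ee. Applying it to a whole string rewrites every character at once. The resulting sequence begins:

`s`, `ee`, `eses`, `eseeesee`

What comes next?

Rewriting each symbol of eseeesee: e→es, s→ee, e→es, e→es, e→es, s→ee, e→es, e→es, which concatenates to es ee es es es ee es es.

eseeeseseseeeses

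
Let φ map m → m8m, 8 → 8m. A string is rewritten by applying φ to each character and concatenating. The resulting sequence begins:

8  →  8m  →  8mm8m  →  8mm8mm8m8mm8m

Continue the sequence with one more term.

8mm8mm8m8mm8mm8m8mm8m8mm8mm8m8mm8m

φ(8mm8mm8m8mm8m) expands symbol-by-symbol to 8m m8m m8m 8m m8m m8m 8m m8m 8m m8m m8m 8m m8m; joining the 13 pieces gives the next term.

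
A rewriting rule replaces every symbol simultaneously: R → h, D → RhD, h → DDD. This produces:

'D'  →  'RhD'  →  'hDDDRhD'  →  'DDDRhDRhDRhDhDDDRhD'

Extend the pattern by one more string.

Applying the rule to each of the 19 symbols of DDDRhDRhDRhDhDDDRhD gives the pieces RhD RhD RhD h DDD RhD h DDD RhD h DDD RhD DDD RhD RhD RhD h DDD RhD, which concatenate to the answer.

RhDRhDRhDhDDDRhDhDDDRhDhDDDRhDDDDRhDRhDRhDhDDDRhD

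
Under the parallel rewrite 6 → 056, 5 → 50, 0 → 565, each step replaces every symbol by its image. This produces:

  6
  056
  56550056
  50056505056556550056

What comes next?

Applying the rule to each of the 20 symbols of 50056505056556550056 gives the pieces 50 565 565 50 056 50 565 50 565 50 056 50 50 056 50 50 565 565 50 056, which concatenate to the answer.

50565565500565056550565500565050056505056556550056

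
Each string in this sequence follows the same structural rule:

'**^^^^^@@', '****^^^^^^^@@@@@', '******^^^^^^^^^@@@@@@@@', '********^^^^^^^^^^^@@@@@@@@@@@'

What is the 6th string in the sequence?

Each string has the form *^{2n} ^^{2n+3} @^{3n-1} (n = 1, 2, …).
For term 6, n = 6, so the run lengths are 12, 15, 17.

************^^^^^^^^^^^^^^^@@@@@@@@@@@@@@@@@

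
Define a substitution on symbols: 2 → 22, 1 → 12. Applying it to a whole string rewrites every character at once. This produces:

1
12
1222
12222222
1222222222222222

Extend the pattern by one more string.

Rewriting the 16 symbols of 1222222222222222 one by one yields 12 22 22 22 22 22 22 22 22 22 22 22 22 22 22 22; concatenated:

12222222222222222222222222222222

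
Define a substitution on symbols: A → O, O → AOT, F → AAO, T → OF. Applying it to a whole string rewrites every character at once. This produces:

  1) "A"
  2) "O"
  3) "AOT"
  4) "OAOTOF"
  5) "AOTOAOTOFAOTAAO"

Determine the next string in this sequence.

OAOTOFAOTOAOTOFAOTAAOOAOTOFOOAOT

Replace each of the 15 characters of AOTOAOTOFAOTAAO in place — O AOT OF AOT O AOT OF AOT AAO O AOT OF O O AOT — and concatenate.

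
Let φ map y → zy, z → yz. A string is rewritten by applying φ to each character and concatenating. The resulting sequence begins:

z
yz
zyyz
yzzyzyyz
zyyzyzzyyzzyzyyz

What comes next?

Rewriting the 16 symbols of zyyzyzzyyzzyzyyz one by one yields yz zy zy yz zy yz yz zy zy yz yz zy yz zy zy yz; concatenated:

yzzyzyyzzyyzyzzyzyyzyzzyyzzyzyyz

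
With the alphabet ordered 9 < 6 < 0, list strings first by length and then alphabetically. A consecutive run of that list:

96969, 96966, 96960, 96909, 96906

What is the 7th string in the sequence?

96699

Stepping forward 2 times from 96906: 96906 → 96900, then the target.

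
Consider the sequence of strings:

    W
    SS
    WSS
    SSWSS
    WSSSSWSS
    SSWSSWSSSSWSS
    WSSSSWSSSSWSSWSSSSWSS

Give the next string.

SSWSSWSSSSWSSWSSSSWSSSSWSSWSSSSWSS

From term 3 onward, concatenate the second-to-last term with the last: W·SS = WSS, SS·WSS = SSWSS, …
Continuing: SSWSSWSSSSWSS · WSSSSWSSSSWSSWSSSSWSS gives term 8.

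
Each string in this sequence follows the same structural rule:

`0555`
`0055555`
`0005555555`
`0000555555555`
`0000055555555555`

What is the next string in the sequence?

Each string has the form 0^{n} 5^{2n+1} (n = 1, 2, …).
Setting n = 6 gives 6, 13 characters in each block.

0000005555555555555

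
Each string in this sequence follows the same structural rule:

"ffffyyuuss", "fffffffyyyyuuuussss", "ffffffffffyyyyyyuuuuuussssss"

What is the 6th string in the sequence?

Term n consists of 3n+1 f's, followed by 2n y's, followed by 2n u's, followed by 2n s's (n = 1, 2, …).
At n = 6 the blocks have lengths 19, 12, 12, 12.

fffffffffffffffffffyyyyyyyyyyyyuuuuuuuuuuuussssssssssss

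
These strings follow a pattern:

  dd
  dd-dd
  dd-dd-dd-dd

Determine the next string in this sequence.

dd-dd-dd-dd-dd-dd-dd-dd

Each string is two copies of the previous one joined by '-'.
So the next term is two copies of dd-dd-dd-dd with '-' between the halves.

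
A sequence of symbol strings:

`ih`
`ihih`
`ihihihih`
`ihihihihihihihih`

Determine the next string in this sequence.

Every step duplicates the string.
Doubling ihihihihihihihih:

ihihihihihihihihihihihihihihihih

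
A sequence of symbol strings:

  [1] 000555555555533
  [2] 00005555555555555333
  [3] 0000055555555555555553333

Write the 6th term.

0000000055555555555555555555555553333333

Each string has the form 0^{n} 5^{3n+1} 3^{n-1}, where the shown terms are n = 3, 4, 5.
Setting n = 8 gives 8, 25, 7 characters in each block.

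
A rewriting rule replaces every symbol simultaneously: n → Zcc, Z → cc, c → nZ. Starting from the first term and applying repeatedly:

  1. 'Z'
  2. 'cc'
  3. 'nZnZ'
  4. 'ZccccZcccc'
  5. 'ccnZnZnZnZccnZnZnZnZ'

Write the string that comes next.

Replace each of the 20 characters of ccnZnZnZnZccnZnZnZnZ in place — nZ nZ Zcc cc Zcc cc Zcc cc Zcc cc nZ nZ Zcc cc Zcc cc Zcc cc Zcc cc — and concatenate.

nZnZZccccZccccZccccZccccnZnZZccccZccccZccccZcccc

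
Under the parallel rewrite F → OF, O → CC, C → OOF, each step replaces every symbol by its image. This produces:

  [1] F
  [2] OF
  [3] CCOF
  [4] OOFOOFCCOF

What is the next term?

CCCCOFCCCCOFOOFOOFCCOF

Expanding OOFOOFCCOF: O→CC, O→CC, F→OF, O→CC, O→CC, F→OF, C→OOF, C→OOF, O→CC, F→OF. Concatenated: CC CC OF CC CC OF OOF OOF CC OF.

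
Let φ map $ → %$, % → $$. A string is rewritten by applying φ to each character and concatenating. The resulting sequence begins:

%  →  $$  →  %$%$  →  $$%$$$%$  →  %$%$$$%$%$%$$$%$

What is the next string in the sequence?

Rewriting the 16 symbols of %$%$$$%$%$%$$$%$ one by one yields $$ %$ $$ %$ %$ %$ $$ %$ $$ %$ $$ %$ %$ %$ $$ %$; concatenated:

$$%$$$%$%$%$$$%$$$%$$$%$%$%$$$%$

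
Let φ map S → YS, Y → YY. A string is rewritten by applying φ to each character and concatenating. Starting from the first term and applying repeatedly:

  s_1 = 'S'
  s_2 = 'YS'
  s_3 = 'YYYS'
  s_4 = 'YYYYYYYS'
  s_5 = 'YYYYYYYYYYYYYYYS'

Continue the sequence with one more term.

YYYYYYYYYYYYYYYYYYYYYYYYYYYYYYYS

Replace each of the 16 characters of YYYYYYYYYYYYYYYS in place — YY YY YY YY YY YY YY YY YY YY YY YY YY YY YY YS — and concatenate.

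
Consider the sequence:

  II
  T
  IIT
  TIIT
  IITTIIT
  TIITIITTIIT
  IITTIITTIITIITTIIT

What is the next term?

TIITIITTIITIITTIITTIITIITTIIT

This is a Fibonacci-style word recurrence s(k) = s(k−2)·s(k−1): e.g. II·T = IIT.
So term 8 is TIITIITTIIT·IITTIITTIITIITTIIT.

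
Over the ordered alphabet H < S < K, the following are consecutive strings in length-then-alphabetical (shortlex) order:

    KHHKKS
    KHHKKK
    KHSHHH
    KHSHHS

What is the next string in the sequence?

KHSHHK

Treat KHSHHS as a base-3 numeral over the given alphabet and add one, carrying through any trailing K's.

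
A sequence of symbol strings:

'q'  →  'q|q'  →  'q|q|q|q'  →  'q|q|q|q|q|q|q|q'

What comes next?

Every step duplicates the string with '|' between the halves.
Doubling q|q|q|q|q|q|q|q with '|' between the halves:

q|q|q|q|q|q|q|q|q|q|q|q|q|q|q|q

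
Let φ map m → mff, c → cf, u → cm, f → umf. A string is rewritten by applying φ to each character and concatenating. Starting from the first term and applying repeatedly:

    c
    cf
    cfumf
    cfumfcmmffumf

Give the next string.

cfumfcmmffumfcfmffmffumfumfcmmffumf

Replace each of the 13 characters of cfumfcmmffumf in place — cf umf cm mff umf cf mff mff umf umf cm mff umf — and concatenate.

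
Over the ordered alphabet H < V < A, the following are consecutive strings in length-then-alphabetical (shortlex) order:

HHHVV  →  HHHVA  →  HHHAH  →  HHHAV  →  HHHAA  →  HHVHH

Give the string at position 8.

HHVHA

Continuing the enumeration 2 steps past HHVHH: HHVHH → HHVHV → (answer).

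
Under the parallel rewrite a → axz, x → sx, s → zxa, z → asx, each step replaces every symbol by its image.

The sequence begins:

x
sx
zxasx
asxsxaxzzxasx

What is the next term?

Rewriting the 13 symbols of asxsxaxzzxasx one by one yields axz zxa sx zxa sx axz sx asx asx sx axz zxa sx; concatenated:

axzzxasxzxasxaxzsxasxasxsxaxzzxasx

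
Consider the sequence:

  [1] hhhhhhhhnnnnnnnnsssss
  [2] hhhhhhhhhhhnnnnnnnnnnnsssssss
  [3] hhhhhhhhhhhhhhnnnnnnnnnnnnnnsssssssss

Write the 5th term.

hhhhhhhhhhhhhhhhhhhhnnnnnnnnnnnnnnnnnnnnsssssssssssss

Term n consists of 3n+2 h's, followed by 3n+2 n's, followed by 2n+1 s's, where the shown terms are n = 2, 3, 4.
Setting n = 6 gives 20, 20, 13 characters in each block.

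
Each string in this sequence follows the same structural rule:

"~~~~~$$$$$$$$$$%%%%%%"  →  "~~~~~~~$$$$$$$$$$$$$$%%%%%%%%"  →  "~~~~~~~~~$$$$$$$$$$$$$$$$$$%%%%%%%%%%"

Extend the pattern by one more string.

Term n consists of 2n+1 ~'s, followed by 4n+2 $'s, followed by 2n+2 %'s, where the shown terms are n = 2, 3, 4.
For the next term, n = 5, so the run lengths are 11, 22, 12.

~~~~~~~~~~~$$$$$$$$$$$$$$$$$$$$$$%%%%%%%%%%%%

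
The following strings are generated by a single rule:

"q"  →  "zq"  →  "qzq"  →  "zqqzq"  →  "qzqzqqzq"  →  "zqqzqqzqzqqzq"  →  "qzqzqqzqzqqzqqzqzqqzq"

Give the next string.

Each term (from the third on) is the two preceding terms concatenated in order: term 3 = q·zq = qzq.
Continuing: zqqzqqzqzqqzq · qzqzqqzqzqqzqqzqzqqzq gives term 8.

zqqzqqzqzqqzqqzqzqqzqzqqzqqzqzqqzq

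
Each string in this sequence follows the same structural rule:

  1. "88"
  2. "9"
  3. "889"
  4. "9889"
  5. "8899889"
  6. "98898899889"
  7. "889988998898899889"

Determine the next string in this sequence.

98898899889889988998898899889

Each term (from the third on) is the two preceding terms concatenated in order: term 3 = 88·9 = 889.
So term 8 is 98898899889·889988998898899889.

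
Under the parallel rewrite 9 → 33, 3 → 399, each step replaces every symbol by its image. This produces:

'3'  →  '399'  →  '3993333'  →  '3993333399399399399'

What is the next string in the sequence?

Rewriting the 19 symbols of 3993333399399399399 one by one yields 399 33 33 399 399 399 399 399 33 33 399 33 33 399 33 33 399 33 33; concatenated:

39933333993993993993993333399333339933333993333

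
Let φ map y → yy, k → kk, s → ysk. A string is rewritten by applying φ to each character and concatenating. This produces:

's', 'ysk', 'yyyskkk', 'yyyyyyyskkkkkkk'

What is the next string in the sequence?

Applying the rule to each of the 15 symbols of yyyyyyyskkkkkkk gives the pieces yy yy yy yy yy yy yy ysk kk kk kk kk kk kk kk, which concatenate to the answer.

yyyyyyyyyyyyyyyskkkkkkkkkkkkkkk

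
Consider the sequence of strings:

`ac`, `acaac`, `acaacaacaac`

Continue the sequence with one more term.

s(k+1) = s(k)·a·s(k) — each term doubles the last with 'a' between the halves.
One more doubling of acaacaacaac gives the answer.

acaacaacaacaacaacaacaac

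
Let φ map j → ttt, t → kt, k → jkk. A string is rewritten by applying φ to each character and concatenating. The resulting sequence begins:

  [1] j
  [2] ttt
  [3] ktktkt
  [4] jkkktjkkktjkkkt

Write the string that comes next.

tttjkkjkkjkkkttttjkkjkkjkkkttttjkkjkkjkkkt

Applying the rule to each of the 15 symbols of jkkktjkkktjkkkt gives the pieces ttt jkk jkk jkk kt ttt jkk jkk jkk kt ttt jkk jkk jkk kt, which concatenate to the answer.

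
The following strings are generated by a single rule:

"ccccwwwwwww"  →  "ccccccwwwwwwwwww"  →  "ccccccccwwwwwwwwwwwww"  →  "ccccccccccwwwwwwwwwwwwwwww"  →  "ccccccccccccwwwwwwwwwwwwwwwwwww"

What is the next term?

Reading off run lengths: c runs 4, 6, 8, 10, 12; w runs 7, 10, 13, 16, 19 — each is linear in n, where the shown terms are n = 2, 3, 4, 5, 6.
At n = 7 the blocks have lengths 14, 22.

ccccccccccccccwwwwwwwwwwwwwwwwwwwwww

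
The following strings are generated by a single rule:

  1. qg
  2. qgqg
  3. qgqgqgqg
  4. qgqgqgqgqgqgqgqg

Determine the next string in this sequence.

s(k+1) = s(k)·s(k) — each term doubles the last.
Doubling qgqgqgqgqgqgqgqg:

qgqgqgqgqgqgqgqgqgqgqgqgqgqgqgqg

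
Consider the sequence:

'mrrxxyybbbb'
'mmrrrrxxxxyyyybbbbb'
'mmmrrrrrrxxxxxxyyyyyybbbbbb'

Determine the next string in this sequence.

The n-th term is n m's then 2n r's then 2n x's then 2n y's then n+3 b's (n = 1, 2, …).
Setting n = 4 gives 4, 8, 8, 8, 7 characters in each block.

mmmmrrrrrrrrxxxxxxxxyyyyyyyybbbbbbb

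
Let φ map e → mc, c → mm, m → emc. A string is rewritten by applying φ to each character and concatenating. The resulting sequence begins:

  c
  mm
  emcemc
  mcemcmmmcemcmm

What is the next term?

emcmmmcemcmmemcemcemcmmmcemcmmemcemc

Replace each of the 14 characters of mcemcmmmcemcmm in place — emc mm mc emc mm emc emc emc mm mc emc mm emc emc — and concatenate.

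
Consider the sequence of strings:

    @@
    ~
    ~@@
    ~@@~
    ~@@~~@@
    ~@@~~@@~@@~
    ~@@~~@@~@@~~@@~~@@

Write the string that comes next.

Each term (from the third on) is the previous term followed by the one before it: term 3 = ~·@@ = ~@@.
So term 8 is ~@@~~@@~@@~~@@~~@@·~@@~~@@~@@~.

~@@~~@@~@@~~@@~~@@~@@~~@@~@@~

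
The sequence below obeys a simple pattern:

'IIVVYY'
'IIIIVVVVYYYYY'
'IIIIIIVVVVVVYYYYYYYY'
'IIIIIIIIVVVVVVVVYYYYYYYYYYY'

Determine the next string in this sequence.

IIIIIIIIIIVVVVVVVVVVYYYYYYYYYYYYYY

Reading off run lengths: I runs 2, 4, 6, 8; V runs 2, 4, 6, 8; Y runs 2, 5, 8, 11 — each is linear in n (n = 1, 2, …).
For the next term, n = 5, so the run lengths are 10, 10, 14.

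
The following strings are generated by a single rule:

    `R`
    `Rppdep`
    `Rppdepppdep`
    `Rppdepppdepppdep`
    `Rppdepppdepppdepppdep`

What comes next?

Rppdepppdepppdepppdepppdep

Each term is the previous one with ppdep appended.
One more step from Rppdepppdepppdepppdep gives the answer.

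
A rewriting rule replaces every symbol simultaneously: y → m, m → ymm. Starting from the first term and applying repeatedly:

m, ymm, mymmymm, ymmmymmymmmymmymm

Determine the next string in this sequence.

Replace each of the 17 characters of ymmmymmymmmymmymm in place — m ymm ymm ymm m ymm ymm m ymm ymm ymm m ymm ymm m ymm ymm — and concatenate.

mymmymmymmmymmymmmymmymmymmmymmymmmymmymm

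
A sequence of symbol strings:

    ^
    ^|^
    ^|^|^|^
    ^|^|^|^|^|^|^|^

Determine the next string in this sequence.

^|^|^|^|^|^|^|^|^|^|^|^|^|^|^|^

s(k+1) = s(k)·|·s(k) — each term doubles the last with '|' between the halves.
So the next term is two copies of ^|^|^|^|^|^|^|^ with '|' between the halves.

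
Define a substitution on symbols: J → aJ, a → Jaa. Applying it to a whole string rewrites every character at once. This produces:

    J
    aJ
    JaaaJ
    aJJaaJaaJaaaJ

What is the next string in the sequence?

Rewriting the 13 symbols of aJJaaJaaJaaaJ one by one yields Jaa aJ aJ Jaa Jaa aJ Jaa Jaa aJ Jaa Jaa Jaa aJ; concatenated:

JaaaJaJJaaJaaaJJaaJaaaJJaaJaaJaaaJ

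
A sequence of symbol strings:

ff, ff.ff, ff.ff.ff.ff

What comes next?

ff.ff.ff.ff.ff.ff.ff.ff

s(k+1) = s(k)·.·s(k) — each term doubles the last with '.' between the halves.
One more doubling of ff.ff.ff.ff gives the answer.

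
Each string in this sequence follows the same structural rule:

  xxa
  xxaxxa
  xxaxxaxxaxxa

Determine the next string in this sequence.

s(k+1) = s(k)·s(k) — each term doubles the last.
Doubling xxaxxaxxaxxa:

xxaxxaxxaxxaxxaxxaxxaxxa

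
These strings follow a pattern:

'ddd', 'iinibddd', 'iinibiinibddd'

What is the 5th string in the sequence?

iinibiinibiinibiinibddd

The strings grow by a fixed prefix iinib each time.
From iinibiinibddd, 2 further steps: iinibiinibddd → iinibiinibiinibddd → (answer).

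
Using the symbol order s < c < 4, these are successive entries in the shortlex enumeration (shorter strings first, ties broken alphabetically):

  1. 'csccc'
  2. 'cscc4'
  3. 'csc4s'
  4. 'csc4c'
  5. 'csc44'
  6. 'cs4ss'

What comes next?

cs4sc

Find the rightmost character of cs4ss below 4, bump it to the next letter, and reset everything to its right to s.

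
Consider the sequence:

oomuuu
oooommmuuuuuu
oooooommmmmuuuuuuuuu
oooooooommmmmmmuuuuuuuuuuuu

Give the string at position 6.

Reading off run lengths: o runs 2, 4, 6, 8; m runs 1, 3, 5, 7; u runs 3, 6, 9, 12 — each is linear in n (n = 1, 2, …).
At n = 6 the blocks have lengths 12, 11, 18.

oooooooooooommmmmmmmmmmuuuuuuuuuuuuuuuuuu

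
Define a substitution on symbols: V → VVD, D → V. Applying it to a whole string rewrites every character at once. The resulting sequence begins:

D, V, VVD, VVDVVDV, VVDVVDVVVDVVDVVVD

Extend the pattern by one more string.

VVDVVDVVVDVVDVVVDVVDVVDVVVDVVDVVVDVVDVVDV

Replace each of the 17 characters of VVDVVDVVVDVVDVVVD in place — VVD VVD V VVD VVD V VVD VVD VVD V VVD VVD V VVD VVD VVD V — and concatenate.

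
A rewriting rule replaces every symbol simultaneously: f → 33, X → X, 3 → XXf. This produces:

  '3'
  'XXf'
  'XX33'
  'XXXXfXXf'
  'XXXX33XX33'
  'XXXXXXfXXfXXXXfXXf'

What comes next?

φ(XXXXXXfXXfXXXXfXXf) expands symbol-by-symbol to X X X X X X 33 X X 33 X X X X 33 X X 33; joining the 18 pieces gives the next term.

XXXXXX33XX33XXXX33XX33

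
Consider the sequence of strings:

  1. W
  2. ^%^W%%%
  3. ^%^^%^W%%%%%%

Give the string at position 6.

Each term wraps the previous one in ^%^ on the left and %%% on the right.
From ^%^^%^W%%%%%%, 3 further steps: ^%^^%^W%%%%%% → ^%^^%^^%^W%%%%%%%%% → ^%^^%^^%^^%^W%%%%%%%%%%%% → (answer).

^%^^%^^%^^%^^%^W%%%%%%%%%%%%%%%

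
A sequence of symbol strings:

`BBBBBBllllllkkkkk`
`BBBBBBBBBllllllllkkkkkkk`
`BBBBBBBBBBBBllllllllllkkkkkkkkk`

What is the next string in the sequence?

BBBBBBBBBBBBBBBllllllllllllkkkkkkkkkkk

Each string has the form B^{3n} l^{2n+2} k^{2n+1}, where the shown terms are n = 2, 3, 4.
For the next term, n = 5, so the run lengths are 15, 12, 11.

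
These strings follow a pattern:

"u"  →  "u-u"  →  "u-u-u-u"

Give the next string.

Every step duplicates the string with '-' between the halves.
Doubling u-u-u-u with '-' between the halves:

u-u-u-u-u-u-u-u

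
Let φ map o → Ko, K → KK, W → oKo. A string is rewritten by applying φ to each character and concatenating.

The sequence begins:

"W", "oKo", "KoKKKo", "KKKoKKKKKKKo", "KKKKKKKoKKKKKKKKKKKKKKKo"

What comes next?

KKKKKKKKKKKKKKKoKKKKKKKKKKKKKKKKKKKKKKKKKKKKKKKo

Applying the rule to each of the 24 symbols of KKKKKKKoKKKKKKKKKKKKKKKo gives the pieces KK KK KK KK KK KK KK Ko KK KK KK KK KK KK KK KK KK KK KK KK KK KK KK Ko, which concatenate to the answer.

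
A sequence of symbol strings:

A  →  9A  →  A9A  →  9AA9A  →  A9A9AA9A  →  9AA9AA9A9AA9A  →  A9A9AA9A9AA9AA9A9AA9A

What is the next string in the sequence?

Each term (from the third on) is the two preceding terms concatenated in order: term 3 = A·9A = A9A.
Continuing: 9AA9AA9A9AA9A · A9A9AA9A9AA9AA9A9AA9A gives term 8.

9AA9AA9A9AA9AA9A9AA9A9AA9AA9A9AA9A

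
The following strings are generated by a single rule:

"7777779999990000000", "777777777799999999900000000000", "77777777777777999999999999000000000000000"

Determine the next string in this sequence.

Term n consists of 4n+2 7's, followed by 3n+3 9's, followed by 4n+3 0's (n = 1, 2, …).
Setting n = 4 gives 18, 15, 19 characters in each block.

7777777777777777779999999999999990000000000000000000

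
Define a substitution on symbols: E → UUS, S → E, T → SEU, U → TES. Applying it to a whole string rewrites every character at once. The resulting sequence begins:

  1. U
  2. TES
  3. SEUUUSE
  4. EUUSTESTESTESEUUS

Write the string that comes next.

UUSTESTESESEUUUSESEUUUSESEUUUSEUUSTESTESE

φ(EUUSTESTESTESEUUS) expands symbol-by-symbol to UUS TES TES E SEU UUS E SEU UUS E SEU UUS E UUS TES TES E; joining the 17 pieces gives the next term.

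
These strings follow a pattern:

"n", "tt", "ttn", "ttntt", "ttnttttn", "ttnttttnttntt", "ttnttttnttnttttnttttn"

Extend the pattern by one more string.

Each term (from the third on) is the previous term followed by the one before it: term 3 = tt·n = ttn.
The next term joins ttnttttnttnttttnttttn and ttnttttnttntt.

ttnttttnttnttttnttttnttnttttnttntt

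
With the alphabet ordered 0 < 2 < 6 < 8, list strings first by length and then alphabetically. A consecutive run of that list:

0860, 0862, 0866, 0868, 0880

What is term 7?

Stepping forward 2 times from 0880: 0880 → 0882, then the target.

0886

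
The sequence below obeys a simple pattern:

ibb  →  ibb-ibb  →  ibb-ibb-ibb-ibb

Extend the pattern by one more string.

Each string is two copies of the previous one joined by '-'.
One more doubling of ibb-ibb-ibb-ibb gives the answer.

ibb-ibb-ibb-ibb-ibb-ibb-ibb-ibb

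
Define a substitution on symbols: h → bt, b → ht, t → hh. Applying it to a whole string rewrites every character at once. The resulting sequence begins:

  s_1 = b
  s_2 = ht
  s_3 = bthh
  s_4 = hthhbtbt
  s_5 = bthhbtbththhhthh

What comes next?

φ(bthhbtbththhhthh) expands symbol-by-symbol to ht hh bt bt ht hh ht hh bt hh bt bt bt hh bt bt; joining the 16 pieces gives the next term.

hthhbtbththhhthhbthhbtbtbthhbtbt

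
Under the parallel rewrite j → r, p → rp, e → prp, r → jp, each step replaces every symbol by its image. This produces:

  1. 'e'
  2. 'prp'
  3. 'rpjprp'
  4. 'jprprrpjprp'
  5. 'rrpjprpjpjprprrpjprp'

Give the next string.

Replace each of the 20 characters of rrpjprpjpjprprrpjprp in place — jp jp rp r rp jp rp r rp r rp jp rp jp jp rp r rp jp rp — and concatenate.

jpjprprrpjprprrprrpjprpjpjprprrpjprp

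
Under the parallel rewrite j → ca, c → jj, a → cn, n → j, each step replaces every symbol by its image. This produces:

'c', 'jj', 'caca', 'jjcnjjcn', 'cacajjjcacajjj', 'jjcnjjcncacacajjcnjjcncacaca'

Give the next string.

Rewriting the 28 symbols of jjcnjjcncacacajjcnjjcncacaca one by one yields ca ca jj j ca ca jj j jj cn jj cn jj cn ca ca jj j ca ca jj j jj cn jj cn jj cn; concatenated:

cacajjjcacajjjjjcnjjcnjjcncacajjjcacajjjjjcnjjcnjjcn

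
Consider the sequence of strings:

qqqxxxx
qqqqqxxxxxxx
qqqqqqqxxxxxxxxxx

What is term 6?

qqqqqqqqqqqqqxxxxxxxxxxxxxxxxxxx

Each string has the form q^{2n+1} x^{3n+1} (n = 1, 2, …).
At n = 6 the blocks have lengths 13, 19.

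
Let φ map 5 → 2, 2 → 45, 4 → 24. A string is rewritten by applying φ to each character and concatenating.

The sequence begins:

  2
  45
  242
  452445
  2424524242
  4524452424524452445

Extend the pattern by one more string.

242452424245244524245242424524242

φ(4524452424524452445) expands symbol-by-symbol to 24 2 45 24 24 2 45 24 45 24 2 45 24 24 2 45 24 24 2; joining the 19 pieces gives the next term.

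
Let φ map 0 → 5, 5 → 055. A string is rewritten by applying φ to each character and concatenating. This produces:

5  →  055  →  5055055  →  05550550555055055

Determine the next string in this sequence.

φ(05550550555055055) expands symbol-by-symbol to 5 055 055 055 5 055 055 5 055 055 055 5 055 055 5 055 055; joining the 17 pieces gives the next term.

50550550555055055505505505550550555055055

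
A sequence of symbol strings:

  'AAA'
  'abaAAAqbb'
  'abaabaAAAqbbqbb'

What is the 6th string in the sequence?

Every step adds aba to the front and qbb to the end of the previous string.
From abaabaAAAqbbqbb, 3 further steps: abaabaAAAqbbqbb → abaabaabaAAAqbbqbbqbb → abaabaabaabaAAAqbbqbbqbbqbb → (answer).

abaabaabaabaabaAAAqbbqbbqbbqbbqbb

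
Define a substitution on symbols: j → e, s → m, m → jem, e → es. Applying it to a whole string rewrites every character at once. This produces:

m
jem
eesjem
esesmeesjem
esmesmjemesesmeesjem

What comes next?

Replace each of the 20 characters of esmesmjemesesmeesjem in place — es m jem es m jem e es jem es m es m jem es es m e es jem — and concatenate.

esmjemesmjemeesjemesmesmjemesesmeesjem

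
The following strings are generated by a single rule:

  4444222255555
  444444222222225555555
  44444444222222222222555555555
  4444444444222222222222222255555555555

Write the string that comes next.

Term n consists of 2n+2 4's, followed by 4n 2's, followed by 2n+3 5's (n = 1, 2, …).
For the next term, n = 5, so the run lengths are 12, 20, 13.

444444444444222222222222222222225555555555555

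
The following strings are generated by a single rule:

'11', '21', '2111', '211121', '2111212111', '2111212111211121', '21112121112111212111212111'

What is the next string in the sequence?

211121211121112121112121112111212111211121

Each term (from the third on) is the previous term followed by the one before it: term 3 = 21·11 = 2111.
Continuing: 21112121112111212111212111 · 2111212111211121 gives term 8.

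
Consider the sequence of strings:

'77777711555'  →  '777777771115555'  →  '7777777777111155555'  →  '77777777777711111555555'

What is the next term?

Each string has the form 7^{2n} 1^{n-1} 5^{n}, where the shown terms are n = 3, 4, 5, 6.
For the next term, n = 7, so the run lengths are 14, 6, 7.

777777777777771111115555555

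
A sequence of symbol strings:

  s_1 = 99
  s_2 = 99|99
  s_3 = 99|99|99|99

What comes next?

Every step duplicates the string with '|' between the halves.
Doubling 99|99|99|99 with '|' between the halves:

99|99|99|99|99|99|99|99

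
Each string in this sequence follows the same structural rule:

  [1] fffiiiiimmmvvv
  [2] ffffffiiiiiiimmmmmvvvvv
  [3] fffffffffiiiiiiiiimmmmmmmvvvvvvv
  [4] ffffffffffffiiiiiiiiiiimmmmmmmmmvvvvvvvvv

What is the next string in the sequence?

fffffffffffffffiiiiiiiiiiiiimmmmmmmmmmmvvvvvvvvvvv

Reading off run lengths: f runs 3, 6, 9, 12; i runs 5, 7, 9, 11; m runs 3, 5, 7, 9; v runs 3, 5, 7, 9 — each is linear in n (n = 1, 2, …).
For the next term, n = 5, so the run lengths are 15, 13, 11, 11.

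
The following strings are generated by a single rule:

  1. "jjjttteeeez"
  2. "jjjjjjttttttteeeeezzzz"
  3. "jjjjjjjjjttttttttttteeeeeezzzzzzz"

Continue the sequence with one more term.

The n-th term is 3n j's then 4n-1 t's then n+3 e's then 3n-2 z's (n = 1, 2, …).
At n = 4 the blocks have lengths 12, 15, 7, 10.

jjjjjjjjjjjjttttttttttttttteeeeeeezzzzzzzzzz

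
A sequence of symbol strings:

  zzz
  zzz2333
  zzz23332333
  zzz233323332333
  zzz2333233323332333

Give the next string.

Each term is the previous one with 2333 appended.
Applying this once more to zzz2333233323332333:

zzz23332333233323332333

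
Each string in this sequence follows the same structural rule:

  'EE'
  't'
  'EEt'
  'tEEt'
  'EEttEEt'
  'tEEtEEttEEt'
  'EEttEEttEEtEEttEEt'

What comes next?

tEEtEEttEEtEEttEEttEEtEEttEEt

This is a Fibonacci-style word recurrence s(k) = s(k−2)·s(k−1): e.g. EE·t = EEt.
Continuing: tEEtEEttEEt · EEttEEttEEtEEttEEt gives term 8.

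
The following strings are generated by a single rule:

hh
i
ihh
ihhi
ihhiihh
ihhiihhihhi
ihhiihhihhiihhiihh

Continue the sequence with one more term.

From term 3 onward, concatenate the last term with the second-to-last: i·hh = ihh, ihh·i = ihhi, …
So term 8 is ihhiihhihhiihhiihh·ihhiihhihhi.

ihhiihhihhiihhiihhihhiihhihhi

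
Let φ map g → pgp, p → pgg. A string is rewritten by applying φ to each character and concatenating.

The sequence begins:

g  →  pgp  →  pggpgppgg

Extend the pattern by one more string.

Rewriting each symbol of pggpgppgg: p→pgg, g→pgp, g→pgp, p→pgg, g→pgp, p→pgg, p→pgg, g→pgp, g→pgp, which concatenates to pgg pgp pgp pgg pgp pgg pgg pgp pgp.

pggpgppgppggpgppggpggpgppgp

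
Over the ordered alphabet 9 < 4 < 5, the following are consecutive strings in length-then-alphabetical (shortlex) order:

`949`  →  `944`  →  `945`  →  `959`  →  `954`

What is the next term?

955

Find the rightmost character of 954 below 5, bump it to the next letter, and reset everything to its right to 9.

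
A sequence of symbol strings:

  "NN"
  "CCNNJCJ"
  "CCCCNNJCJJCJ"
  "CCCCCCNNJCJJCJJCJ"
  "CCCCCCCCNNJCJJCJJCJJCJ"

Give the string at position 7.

Each term wraps the previous one in CC on the left and JCJ on the right.
From CCCCCCCCNNJCJJCJJCJJCJ, 2 further steps: CCCCCCCCNNJCJJCJJCJJCJ → CCCCCCCCCCNNJCJJCJJCJJCJJCJ → (answer).

CCCCCCCCCCCCNNJCJJCJJCJJCJJCJJCJ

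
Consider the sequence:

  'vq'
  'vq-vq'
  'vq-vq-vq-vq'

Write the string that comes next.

Each string is two copies of the previous one joined by '-'.
Doubling vq-vq-vq-vq with '-' between the halves:

vq-vq-vq-vq-vq-vq-vq-vq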